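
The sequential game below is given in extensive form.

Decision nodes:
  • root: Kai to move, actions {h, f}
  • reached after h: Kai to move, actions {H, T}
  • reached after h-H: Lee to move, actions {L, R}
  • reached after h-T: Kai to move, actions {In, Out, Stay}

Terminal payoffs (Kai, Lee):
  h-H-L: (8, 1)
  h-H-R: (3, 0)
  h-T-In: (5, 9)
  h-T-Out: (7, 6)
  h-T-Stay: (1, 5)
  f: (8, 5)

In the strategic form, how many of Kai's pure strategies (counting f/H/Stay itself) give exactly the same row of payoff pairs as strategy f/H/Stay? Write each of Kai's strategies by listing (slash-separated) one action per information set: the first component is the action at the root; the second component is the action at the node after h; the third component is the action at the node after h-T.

6

Row for f/H/Stay (columns L, R): (8,5) (8,5).
Under f/H/Stay, Kai's choice at the node after h and at the node after h-T can never be reached regardless of what Lee does, so varying those choices leaves every outcome unchanged.
Holding the reachable choices fixed and varying the unreachable ones freely already gives 2 × 3 = 6 equivalent strategies.
No other strategy reproduces this row, so those 6 are the full class: f/H/In, f/H/Out, f/H/Stay, f/T/In, f/T/Out, f/T/Stay.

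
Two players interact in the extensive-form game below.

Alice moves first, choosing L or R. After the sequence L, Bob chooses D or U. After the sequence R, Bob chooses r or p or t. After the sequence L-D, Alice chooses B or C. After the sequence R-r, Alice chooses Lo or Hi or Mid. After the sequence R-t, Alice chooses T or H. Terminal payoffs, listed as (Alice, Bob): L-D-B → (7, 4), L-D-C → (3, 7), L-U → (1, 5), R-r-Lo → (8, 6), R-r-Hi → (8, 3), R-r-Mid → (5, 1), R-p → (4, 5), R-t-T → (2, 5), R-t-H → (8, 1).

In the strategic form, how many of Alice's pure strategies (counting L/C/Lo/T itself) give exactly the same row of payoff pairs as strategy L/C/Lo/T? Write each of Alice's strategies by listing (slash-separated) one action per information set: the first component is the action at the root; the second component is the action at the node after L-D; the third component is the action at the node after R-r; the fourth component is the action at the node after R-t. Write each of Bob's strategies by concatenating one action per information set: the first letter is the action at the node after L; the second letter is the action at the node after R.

Row for L/C/Lo/T (columns Dr, Dp, Dt, Ur, Up, Ut): (3,7) (3,7) (3,7) (1,5) (1,5) (1,5).
Under L/C/Lo/T, Alice's choice at the node after R-r and at the node after R-t can never be reached regardless of what Bob does, so varying those choices leaves every outcome unchanged.
Holding the reachable choices fixed and varying the unreachable ones freely already gives 3 × 2 = 6 equivalent strategies.
No other strategy reproduces this row, so those 6 are the full class: L/C/Lo/T, L/C/Lo/H, L/C/Hi/T, L/C/Hi/H, L/C/Mid/T, L/C/Mid/H.

6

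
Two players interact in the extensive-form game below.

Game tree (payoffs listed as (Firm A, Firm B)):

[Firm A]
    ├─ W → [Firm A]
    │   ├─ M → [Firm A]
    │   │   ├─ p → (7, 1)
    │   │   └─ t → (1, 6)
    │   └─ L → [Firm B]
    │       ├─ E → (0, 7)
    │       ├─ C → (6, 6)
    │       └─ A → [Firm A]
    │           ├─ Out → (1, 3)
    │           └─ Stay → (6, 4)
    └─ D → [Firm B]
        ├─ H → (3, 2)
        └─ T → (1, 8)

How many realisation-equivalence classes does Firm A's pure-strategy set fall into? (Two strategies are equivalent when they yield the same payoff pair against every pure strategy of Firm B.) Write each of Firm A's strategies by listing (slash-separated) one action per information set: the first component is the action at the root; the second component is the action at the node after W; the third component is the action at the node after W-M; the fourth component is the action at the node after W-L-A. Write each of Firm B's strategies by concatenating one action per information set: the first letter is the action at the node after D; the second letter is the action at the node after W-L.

5

Firm A has 16 pure strategies: W/M/p/Out, W/M/p/Stay, W/M/t/Out, W/M/t/Stay, W/L/p/Out, W/L/p/Stay, W/L/t/Out, W/L/t/Stay, D/M/p/Out, D/M/p/Stay, D/M/t/Out, D/M/t/Stay, D/L/p/Out, D/L/p/Stay, D/L/t/Out, D/L/t/Stay. Columns: HE, HC, HA, TE, TC, TA.
{W/M/p/Out, W/M/p/Stay} → row (7,1) (7,1) (7,1) (7,1) (7,1) (7,1)
{W/M/t/Out, W/M/t/Stay} → row (1,6) (1,6) (1,6) (1,6) (1,6) (1,6)
{W/L/p/Out, W/L/t/Out} → row (0,7) (6,6) (1,3) (0,7) (6,6) (1,3)
{W/L/p/Stay, W/L/t/Stay} → row (0,7) (6,6) (6,4) (0,7) (6,6) (6,4)
{D/M/p/Out, D/M/p/Stay, D/M/t/Out, D/M/t/Stay, D/L/p/Out, D/L/p/Stay, D/L/t/Out, D/L/t/Stay} → row (3,2) (3,2) (3,2) (1,8) (1,8) (1,8)
That's 5 distinct rows out of 16 strategies.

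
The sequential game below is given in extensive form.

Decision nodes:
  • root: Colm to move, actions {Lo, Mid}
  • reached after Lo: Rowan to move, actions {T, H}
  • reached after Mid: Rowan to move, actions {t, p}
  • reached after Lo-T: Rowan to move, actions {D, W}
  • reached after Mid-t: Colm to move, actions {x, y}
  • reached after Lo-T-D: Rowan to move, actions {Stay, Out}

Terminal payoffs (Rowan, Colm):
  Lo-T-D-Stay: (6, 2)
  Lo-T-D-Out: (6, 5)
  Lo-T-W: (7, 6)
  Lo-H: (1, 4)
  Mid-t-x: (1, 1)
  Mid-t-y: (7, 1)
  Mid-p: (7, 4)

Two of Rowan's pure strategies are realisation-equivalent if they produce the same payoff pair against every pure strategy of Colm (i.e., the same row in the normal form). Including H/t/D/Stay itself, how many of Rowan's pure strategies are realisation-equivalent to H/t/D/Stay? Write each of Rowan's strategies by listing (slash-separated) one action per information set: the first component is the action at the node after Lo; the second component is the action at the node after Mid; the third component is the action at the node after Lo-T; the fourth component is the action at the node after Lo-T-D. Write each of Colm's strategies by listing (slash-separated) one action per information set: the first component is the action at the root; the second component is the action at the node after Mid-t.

Row for H/t/D/Stay (columns Lo/x, Lo/y, Mid/x, Mid/y): (1,4) (1,4) (1,1) (7,1).
Under H/t/D/Stay, Rowan's choice at the node after Lo-T and at the node after Lo-T-D can never be reached regardless of what Colm does, so varying those choices leaves every outcome unchanged.
Holding the reachable choices fixed and varying the unreachable ones freely already gives 2 × 2 = 4 equivalent strategies.
No other strategy reproduces this row, so those 4 are the full class: H/t/D/Stay, H/t/D/Out, H/t/W/Stay, H/t/W/Out.

4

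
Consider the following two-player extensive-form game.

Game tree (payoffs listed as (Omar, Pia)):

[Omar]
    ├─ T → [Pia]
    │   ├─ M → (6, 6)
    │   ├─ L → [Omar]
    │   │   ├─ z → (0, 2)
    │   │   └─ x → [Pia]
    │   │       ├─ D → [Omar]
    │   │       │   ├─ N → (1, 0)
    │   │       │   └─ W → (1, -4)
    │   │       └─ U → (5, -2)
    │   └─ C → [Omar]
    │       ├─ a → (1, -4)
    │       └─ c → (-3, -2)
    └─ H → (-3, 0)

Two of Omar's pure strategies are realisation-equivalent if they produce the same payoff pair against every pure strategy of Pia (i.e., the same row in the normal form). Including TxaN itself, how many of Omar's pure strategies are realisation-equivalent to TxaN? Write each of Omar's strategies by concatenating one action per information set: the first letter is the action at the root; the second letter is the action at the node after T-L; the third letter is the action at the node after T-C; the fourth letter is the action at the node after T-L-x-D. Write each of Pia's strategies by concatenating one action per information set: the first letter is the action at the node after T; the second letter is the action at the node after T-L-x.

1

Row for TxaN (columns MD, MU, LD, LU, CD, CU): (6,6) (6,6) (1,0) (5,-2) (1,-4) (1,-4).
Every one of Omar's information sets is on the play path for some reply by Pia when Omar follows TxaN.
Changing the action at any of them therefore changes at least one column, so only TxaN itself gives this row.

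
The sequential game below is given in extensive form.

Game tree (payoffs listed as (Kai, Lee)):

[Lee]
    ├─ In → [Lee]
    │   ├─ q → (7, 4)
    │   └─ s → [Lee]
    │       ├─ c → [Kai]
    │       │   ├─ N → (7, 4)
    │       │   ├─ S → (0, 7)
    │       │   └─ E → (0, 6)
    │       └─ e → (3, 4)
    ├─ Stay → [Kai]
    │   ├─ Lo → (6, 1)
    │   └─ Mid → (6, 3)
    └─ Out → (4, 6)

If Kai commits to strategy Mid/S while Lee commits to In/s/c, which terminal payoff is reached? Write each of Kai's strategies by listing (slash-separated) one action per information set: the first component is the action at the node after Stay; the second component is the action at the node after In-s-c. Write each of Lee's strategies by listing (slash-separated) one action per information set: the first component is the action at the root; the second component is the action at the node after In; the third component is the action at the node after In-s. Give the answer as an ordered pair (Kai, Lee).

Trace the play path from the root:
  Lee plays In
  Lee plays s at [In]
  Lee plays c at [In-s]
  Kai plays S at [In-s-c]
→ terminal payoff (0, 7).
(Kai's choice at the node after Stay is never reached on this path, so it doesn't affect the outcome.)

(0, 7)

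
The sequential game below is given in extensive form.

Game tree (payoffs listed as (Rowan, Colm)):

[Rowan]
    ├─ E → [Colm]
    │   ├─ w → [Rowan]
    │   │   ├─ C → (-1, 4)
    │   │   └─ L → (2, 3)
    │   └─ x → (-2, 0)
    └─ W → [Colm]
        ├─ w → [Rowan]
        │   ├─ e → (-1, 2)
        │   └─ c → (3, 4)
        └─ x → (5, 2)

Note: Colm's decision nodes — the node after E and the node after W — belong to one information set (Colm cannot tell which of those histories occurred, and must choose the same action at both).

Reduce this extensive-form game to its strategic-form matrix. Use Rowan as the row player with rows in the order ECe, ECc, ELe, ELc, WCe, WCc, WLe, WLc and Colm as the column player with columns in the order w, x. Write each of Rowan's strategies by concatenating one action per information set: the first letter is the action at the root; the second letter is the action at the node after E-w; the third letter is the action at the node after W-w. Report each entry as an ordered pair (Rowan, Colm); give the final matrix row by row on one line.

            w        x
 ECe   (-1,4)   (-2,0)
 ECc   (-1,4)   (-2,0)
 ELe    (2,3)   (-2,0)
 ELc    (2,3)   (-2,0)
 WCe   (-1,2)    (5,2)
 WCc    (3,4)    (5,2)
 WLe   (-1,2)    (5,2)
 WLc    (3,4)    (5,2)

ECe: (-1,4) (-2,0) | ECc: (-1,4) (-2,0) | ELe: (2,3) (-2,0) | ELc: (2,3) (-2,0) | WCe: (-1,2) (5,2) | WCc: (3,4) (5,2) | WLe: (-1,2) (5,2) | WLc: (3,4) (5,2)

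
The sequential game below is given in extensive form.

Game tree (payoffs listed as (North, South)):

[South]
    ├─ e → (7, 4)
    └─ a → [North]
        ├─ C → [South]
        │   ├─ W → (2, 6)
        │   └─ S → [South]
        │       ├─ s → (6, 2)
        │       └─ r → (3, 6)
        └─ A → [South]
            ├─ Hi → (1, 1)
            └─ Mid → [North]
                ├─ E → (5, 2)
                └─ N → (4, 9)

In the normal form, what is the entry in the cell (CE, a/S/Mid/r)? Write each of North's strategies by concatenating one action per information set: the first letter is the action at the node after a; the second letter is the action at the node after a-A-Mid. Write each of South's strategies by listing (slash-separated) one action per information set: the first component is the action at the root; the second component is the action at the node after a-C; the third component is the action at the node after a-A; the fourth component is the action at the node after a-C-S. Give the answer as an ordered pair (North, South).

Trace the play path from the root:
  South plays a
  North plays C at [a]
  South plays S at [a-C]
  South plays r at [a-C-S]
→ terminal payoff (3, 6).
(North's choice at the node after a-A-Mid is never reached on this path, so it doesn't affect the outcome.)

(3, 6)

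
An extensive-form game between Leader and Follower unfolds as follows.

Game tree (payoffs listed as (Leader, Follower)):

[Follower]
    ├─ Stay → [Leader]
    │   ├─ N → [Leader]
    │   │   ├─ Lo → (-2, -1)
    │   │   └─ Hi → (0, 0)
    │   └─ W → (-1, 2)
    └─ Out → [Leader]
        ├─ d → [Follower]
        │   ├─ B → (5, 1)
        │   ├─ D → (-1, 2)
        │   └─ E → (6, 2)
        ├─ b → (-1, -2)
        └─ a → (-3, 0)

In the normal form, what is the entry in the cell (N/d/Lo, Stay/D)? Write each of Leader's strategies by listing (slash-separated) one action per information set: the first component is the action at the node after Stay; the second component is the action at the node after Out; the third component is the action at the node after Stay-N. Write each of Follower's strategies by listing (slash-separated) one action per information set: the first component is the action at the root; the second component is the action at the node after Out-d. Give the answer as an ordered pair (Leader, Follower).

Trace the play path from the root:
  Follower plays Stay
  Leader plays N at [Stay]
  Leader plays Lo at [Stay-N]
→ terminal payoff (-2, -1).
(Leader's choice at the node after Out is never reached on this path, so it doesn't affect the outcome.)

(-2, -1)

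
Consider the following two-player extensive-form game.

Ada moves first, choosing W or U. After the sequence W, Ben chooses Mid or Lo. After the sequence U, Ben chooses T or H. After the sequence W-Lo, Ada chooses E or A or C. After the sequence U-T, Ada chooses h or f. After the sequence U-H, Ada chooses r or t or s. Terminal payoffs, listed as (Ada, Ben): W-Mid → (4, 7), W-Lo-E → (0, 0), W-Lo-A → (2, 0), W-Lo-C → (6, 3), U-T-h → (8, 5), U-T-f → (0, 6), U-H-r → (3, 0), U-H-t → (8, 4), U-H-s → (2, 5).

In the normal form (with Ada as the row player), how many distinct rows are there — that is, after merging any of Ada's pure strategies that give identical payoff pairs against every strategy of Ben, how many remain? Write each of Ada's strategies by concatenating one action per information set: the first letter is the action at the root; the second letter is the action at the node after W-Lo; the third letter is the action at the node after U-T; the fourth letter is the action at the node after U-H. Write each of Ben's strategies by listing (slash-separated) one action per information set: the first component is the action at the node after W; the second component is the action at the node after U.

9

Ada has 36 pure strategies: WEhr, WEht, WEhs, WEfr, WEft, WEfs, WAhr, WAht, WAhs, WAfr, WAft, WAfs, WChr, WCht, WChs, WCfr, WCft, WCfs, UEhr, UEht, UEhs, UEfr, UEft, UEfs, UAhr, UAht, UAhs, UAfr, UAft, UAfs, UChr, UCht, UChs, UCfr, UCft, UCfs. Columns: Mid/T, Mid/H, Lo/T, Lo/H.
{WEhr, WEht, WEhs, WEfr, WEft, WEfs} → row (4,7) (4,7) (0,0) (0,0)
{WAhr, WAht, WAhs, WAfr, WAft, WAfs} → row (4,7) (4,7) (2,0) (2,0)
{WChr, WCht, WChs, WCfr, WCft, WCfs} → row (4,7) (4,7) (6,3) (6,3)
{UEhr, UAhr, UChr} → row (8,5) (3,0) (8,5) (3,0)
{UEht, UAht, UCht} → row (8,5) (8,4) (8,5) (8,4)
{UEhs, UAhs, UChs} → row (8,5) (2,5) (8,5) (2,5)
{UEfr, UAfr, UCfr} → row (0,6) (3,0) (0,6) (3,0)
{UEft, UAft, UCft} → row (0,6) (8,4) (0,6) (8,4)
{UEfs, UAfs, UCfs} → row (0,6) (2,5) (0,6) (2,5)
That's 9 distinct rows out of 36 strategies.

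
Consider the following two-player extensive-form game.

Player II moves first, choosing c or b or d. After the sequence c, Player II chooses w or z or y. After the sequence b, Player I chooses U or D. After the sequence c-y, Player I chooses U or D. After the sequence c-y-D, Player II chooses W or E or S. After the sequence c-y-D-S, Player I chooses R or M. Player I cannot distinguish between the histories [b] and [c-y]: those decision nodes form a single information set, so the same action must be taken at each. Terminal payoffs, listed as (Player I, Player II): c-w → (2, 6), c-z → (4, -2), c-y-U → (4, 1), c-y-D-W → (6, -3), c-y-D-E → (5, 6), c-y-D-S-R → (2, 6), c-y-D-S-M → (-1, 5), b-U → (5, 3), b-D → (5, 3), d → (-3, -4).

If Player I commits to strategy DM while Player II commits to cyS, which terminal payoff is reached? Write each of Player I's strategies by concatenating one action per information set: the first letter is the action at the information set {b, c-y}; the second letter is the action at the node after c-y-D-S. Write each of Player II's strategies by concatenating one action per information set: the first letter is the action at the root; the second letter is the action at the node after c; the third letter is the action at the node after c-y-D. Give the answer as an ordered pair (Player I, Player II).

Trace the play path from the root:
  Player II plays c
  Player II plays y at [c]
  Player I plays D at [c-y]
  Player II plays S at [c-y-D]
  Player I plays M at [c-y-D-S]
→ terminal payoff (-1, 5).

(-1, 5)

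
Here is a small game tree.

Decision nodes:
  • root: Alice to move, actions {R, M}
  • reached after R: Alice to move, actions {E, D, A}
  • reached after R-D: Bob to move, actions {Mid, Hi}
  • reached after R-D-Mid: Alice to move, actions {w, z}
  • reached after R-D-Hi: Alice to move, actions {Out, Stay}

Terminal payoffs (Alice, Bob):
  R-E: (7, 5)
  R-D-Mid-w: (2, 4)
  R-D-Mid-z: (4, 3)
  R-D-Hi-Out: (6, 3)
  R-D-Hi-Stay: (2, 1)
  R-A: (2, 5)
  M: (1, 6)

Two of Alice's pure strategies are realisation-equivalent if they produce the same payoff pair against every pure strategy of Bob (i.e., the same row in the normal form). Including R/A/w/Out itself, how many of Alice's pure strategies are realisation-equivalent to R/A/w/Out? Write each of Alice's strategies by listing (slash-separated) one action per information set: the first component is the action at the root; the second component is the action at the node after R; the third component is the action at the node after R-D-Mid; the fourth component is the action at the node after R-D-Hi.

Row for R/A/w/Out (columns Mid, Hi): (2,5) (2,5).
Under R/A/w/Out, Alice's choice at the node after R-D-Mid and at the node after R-D-Hi can never be reached regardless of what Bob does, so varying those choices leaves every outcome unchanged.
Holding the reachable choices fixed and varying the unreachable ones freely already gives 2 × 2 = 4 equivalent strategies.
No other strategy reproduces this row, so those 4 are the full class: R/A/w/Out, R/A/w/Stay, R/A/z/Out, R/A/z/Stay.

4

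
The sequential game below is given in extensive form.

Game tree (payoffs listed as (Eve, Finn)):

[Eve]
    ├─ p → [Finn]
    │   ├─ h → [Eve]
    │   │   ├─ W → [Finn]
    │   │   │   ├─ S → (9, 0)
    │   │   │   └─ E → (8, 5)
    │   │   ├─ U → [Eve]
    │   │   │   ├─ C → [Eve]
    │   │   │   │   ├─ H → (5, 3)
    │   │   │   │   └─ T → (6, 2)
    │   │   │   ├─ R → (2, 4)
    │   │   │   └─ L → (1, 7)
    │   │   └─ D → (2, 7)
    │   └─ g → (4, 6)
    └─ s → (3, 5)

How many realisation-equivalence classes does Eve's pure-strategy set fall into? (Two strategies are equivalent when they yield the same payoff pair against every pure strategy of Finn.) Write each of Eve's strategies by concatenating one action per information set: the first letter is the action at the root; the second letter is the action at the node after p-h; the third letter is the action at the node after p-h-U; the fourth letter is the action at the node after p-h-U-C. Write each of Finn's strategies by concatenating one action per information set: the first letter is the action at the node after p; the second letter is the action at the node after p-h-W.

7

Eve has 36 pure strategies: pWCH, pWCT, pWRH, pWRT, pWLH, pWLT, pUCH, pUCT, pURH, pURT, pULH, pULT, pDCH, pDCT, pDRH, pDRT, pDLH, pDLT, sWCH, sWCT, sWRH, sWRT, sWLH, sWLT, sUCH, sUCT, sURH, sURT, sULH, sULT, sDCH, sDCT, sDRH, sDRT, sDLH, sDLT. Columns: hS, hE, gS, gE.
{pWCH, pWCT, pWRH, pWRT, pWLH, pWLT} → row (9,0) (8,5) (4,6) (4,6)
{pUCH} → row (5,3) (5,3) (4,6) (4,6)
{pUCT} → row (6,2) (6,2) (4,6) (4,6)
{pURH, pURT} → row (2,4) (2,4) (4,6) (4,6)
{pULH, pULT} → row (1,7) (1,7) (4,6) (4,6)
{pDCH, pDCT, pDRH, pDRT, pDLH, pDLT} → row (2,7) (2,7) (4,6) (4,6)
{sWCH, sWCT, sWRH, sWRT, sWLH, sWLT, sUCH, sUCT, sURH, sURT, sULH, sULT, sDCH, sDCT, sDRH, sDRT, sDLH, sDLT} → row (3,5) (3,5) (3,5) (3,5)
That's 7 distinct rows out of 36 strategies.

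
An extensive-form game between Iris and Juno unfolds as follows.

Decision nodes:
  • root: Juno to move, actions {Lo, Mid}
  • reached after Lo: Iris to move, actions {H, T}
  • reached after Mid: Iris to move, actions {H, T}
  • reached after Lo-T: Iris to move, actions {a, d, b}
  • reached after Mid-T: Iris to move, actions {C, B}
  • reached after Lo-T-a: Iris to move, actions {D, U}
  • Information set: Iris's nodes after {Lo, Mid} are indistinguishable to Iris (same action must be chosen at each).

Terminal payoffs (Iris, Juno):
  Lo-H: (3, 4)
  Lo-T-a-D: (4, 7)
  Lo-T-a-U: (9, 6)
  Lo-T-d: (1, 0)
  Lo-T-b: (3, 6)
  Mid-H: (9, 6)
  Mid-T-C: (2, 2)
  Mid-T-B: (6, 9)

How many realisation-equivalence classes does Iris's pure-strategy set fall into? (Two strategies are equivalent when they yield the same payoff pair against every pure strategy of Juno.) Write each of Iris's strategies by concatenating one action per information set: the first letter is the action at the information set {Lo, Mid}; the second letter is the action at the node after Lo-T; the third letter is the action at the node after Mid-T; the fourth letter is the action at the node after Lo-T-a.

Iris has 24 pure strategies: HaCD, HaCU, HaBD, HaBU, HdCD, HdCU, HdBD, HdBU, HbCD, HbCU, HbBD, HbBU, TaCD, TaCU, TaBD, TaBU, TdCD, TdCU, TdBD, TdBU, TbCD, TbCU, TbBD, TbBU. Columns: Lo, Mid.
{HaCD, HaCU, HaBD, HaBU, HdCD, HdCU, HdBD, HdBU, HbCD, HbCU, HbBD, HbBU} → row (3,4) (9,6)
{TaCD} → row (4,7) (2,2)
{TaCU} → row (9,6) (2,2)
{TaBD} → row (4,7) (6,9)
{TaBU} → row (9,6) (6,9)
{TdCD, TdCU} → row (1,0) (2,2)
{TdBD, TdBU} → row (1,0) (6,9)
{TbCD, TbCU} → row (3,6) (2,2)
{TbBD, TbBU} → row (3,6) (6,9)
That's 9 distinct rows out of 24 strategies.

9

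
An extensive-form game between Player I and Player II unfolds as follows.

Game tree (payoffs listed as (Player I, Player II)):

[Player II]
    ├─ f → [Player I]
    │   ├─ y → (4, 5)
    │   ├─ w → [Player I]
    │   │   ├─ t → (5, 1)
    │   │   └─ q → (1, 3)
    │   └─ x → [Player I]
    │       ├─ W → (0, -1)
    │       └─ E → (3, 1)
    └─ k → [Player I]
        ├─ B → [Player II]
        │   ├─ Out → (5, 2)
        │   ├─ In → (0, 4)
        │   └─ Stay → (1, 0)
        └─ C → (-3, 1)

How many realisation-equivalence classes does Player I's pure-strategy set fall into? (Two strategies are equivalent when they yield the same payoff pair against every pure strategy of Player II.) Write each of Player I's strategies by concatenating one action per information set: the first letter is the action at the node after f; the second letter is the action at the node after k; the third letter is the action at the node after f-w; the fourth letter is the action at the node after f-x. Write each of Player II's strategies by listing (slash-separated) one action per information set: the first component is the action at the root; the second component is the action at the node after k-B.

10

Player I has 24 pure strategies: yBtW, yBtE, yBqW, yBqE, yCtW, yCtE, yCqW, yCqE, wBtW, wBtE, wBqW, wBqE, wCtW, wCtE, wCqW, wCqE, xBtW, xBtE, xBqW, xBqE, xCtW, xCtE, xCqW, xCqE. Columns: f/Out, f/In, f/Stay, k/Out, k/In, k/Stay.
{yBtW, yBtE, yBqW, yBqE} → row (4,5) (4,5) (4,5) (5,2) (0,4) (1,0)
{yCtW, yCtE, yCqW, yCqE} → row (4,5) (4,5) (4,5) (-3,1) (-3,1) (-3,1)
{wBtW, wBtE} → row (5,1) (5,1) (5,1) (5,2) (0,4) (1,0)
{wBqW, wBqE} → row (1,3) (1,3) (1,3) (5,2) (0,4) (1,0)
{wCtW, wCtE} → row (5,1) (5,1) (5,1) (-3,1) (-3,1) (-3,1)
{wCqW, wCqE} → row (1,3) (1,3) (1,3) (-3,1) (-3,1) (-3,1)
{xBtW, xBqW} → row (0,-1) (0,-1) (0,-1) (5,2) (0,4) (1,0)
{xBtE, xBqE} → row (3,1) (3,1) (3,1) (5,2) (0,4) (1,0)
{xCtW, xCqW} → row (0,-1) (0,-1) (0,-1) (-3,1) (-3,1) (-3,1)
{xCtE, xCqE} → row (3,1) (3,1) (3,1) (-3,1) (-3,1) (-3,1)
That's 10 distinct rows out of 24 strategies.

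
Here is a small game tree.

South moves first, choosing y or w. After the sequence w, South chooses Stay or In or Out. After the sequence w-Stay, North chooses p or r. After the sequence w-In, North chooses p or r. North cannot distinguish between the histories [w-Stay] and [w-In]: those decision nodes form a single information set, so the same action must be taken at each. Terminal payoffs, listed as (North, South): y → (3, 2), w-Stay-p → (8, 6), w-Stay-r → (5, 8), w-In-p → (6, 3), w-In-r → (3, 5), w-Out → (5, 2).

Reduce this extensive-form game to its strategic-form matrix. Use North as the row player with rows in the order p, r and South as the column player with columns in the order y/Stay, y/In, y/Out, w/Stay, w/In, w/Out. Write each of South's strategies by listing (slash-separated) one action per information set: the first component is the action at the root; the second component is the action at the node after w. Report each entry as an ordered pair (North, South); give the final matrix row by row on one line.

Row p: y/Stay→(3,2), y/In→(3,2), y/Out→(3,2), w/Stay→(8,6), w/In→(6,3), w/Out→(5,2)
Row r: y/Stay→(3,2), y/In→(3,2), y/Out→(3,2), w/Stay→(5,8), w/In→(3,5), w/Out→(5,2)

p: (3,2) (3,2) (3,2) (8,6) (6,3) (5,2) | r: (3,2) (3,2) (3,2) (5,8) (3,5) (5,2)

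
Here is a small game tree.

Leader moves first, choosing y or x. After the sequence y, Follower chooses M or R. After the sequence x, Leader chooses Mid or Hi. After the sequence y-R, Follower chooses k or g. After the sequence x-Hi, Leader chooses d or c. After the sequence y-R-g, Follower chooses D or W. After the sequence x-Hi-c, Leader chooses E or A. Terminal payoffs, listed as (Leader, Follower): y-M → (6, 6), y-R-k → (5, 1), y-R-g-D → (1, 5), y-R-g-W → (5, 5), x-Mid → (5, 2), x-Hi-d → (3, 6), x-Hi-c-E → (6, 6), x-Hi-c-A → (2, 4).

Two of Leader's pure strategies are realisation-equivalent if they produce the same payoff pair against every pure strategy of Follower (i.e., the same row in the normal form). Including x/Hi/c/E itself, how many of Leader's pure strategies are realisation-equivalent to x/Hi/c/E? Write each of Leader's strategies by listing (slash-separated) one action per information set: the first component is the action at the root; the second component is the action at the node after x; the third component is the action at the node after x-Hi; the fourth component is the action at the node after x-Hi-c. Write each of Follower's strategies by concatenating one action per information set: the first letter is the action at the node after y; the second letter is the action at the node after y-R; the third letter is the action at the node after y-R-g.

Row for x/Hi/c/E (columns MkD, MkW, MgD, MgW, RkD, RkW, RgD, RgW): (6,6) (6,6) (6,6) (6,6) (6,6) (6,6) (6,6) (6,6).
Every one of Leader's information sets is on the play path for some reply by Follower when Leader follows x/Hi/c/E.
Changing the action at any of them therefore changes at least one column, so only x/Hi/c/E itself gives this row.

1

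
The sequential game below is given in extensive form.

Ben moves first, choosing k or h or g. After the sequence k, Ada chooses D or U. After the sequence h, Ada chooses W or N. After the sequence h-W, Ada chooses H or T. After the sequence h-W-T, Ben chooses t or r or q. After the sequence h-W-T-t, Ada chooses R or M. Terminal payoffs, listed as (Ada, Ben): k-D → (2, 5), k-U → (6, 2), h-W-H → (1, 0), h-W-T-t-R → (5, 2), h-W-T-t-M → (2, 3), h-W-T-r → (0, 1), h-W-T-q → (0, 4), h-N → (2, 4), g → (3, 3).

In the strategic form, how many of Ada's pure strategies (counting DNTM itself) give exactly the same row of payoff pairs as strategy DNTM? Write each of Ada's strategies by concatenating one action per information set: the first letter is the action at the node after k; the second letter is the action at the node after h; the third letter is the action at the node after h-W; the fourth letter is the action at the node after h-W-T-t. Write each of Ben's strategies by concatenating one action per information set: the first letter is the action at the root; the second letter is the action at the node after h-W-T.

4

Row for DNTM (columns kt, kr, kq, ht, hr, hq, gt, gr, gq): (2,5) (2,5) (2,5) (2,4) (2,4) (2,4) (3,3) (3,3) (3,3).
Under DNTM, Ada's choice at the node after h-W and at the node after h-W-T-t can never be reached regardless of what Ben does, so varying those choices leaves every outcome unchanged.
Holding the reachable choices fixed and varying the unreachable ones freely already gives 2 × 2 = 4 equivalent strategies.
No other strategy reproduces this row, so those 4 are the full class: DNHR, DNHM, DNTR, DNTM.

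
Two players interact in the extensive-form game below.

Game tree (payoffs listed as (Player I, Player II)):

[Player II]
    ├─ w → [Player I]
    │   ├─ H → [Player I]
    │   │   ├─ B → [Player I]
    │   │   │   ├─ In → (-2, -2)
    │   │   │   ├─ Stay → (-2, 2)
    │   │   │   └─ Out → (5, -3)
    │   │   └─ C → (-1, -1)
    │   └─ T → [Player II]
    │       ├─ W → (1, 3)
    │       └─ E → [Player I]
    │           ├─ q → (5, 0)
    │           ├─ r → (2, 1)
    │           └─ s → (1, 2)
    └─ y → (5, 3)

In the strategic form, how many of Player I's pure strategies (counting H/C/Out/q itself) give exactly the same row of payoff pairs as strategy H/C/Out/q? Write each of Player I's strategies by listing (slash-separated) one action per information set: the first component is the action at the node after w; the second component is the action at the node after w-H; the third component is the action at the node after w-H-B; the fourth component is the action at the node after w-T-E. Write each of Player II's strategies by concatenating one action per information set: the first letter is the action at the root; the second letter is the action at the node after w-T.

Row for H/C/Out/q (columns wW, wE, yW, yE): (-1,-1) (-1,-1) (5,3) (5,3).
Under H/C/Out/q, Player I's choice at the node after w-H-B and at the node after w-T-E can never be reached regardless of what Player II does, so varying those choices leaves every outcome unchanged.
Holding the reachable choices fixed and varying the unreachable ones freely already gives 3 × 3 = 9 equivalent strategies.
No other strategy reproduces this row, so those 9 are the full class: H/C/In/q, H/C/In/r, H/C/In/s, H/C/Stay/q, H/C/Stay/r, H/C/Stay/s, H/C/Out/q, H/C/Out/r, H/C/Out/s.

9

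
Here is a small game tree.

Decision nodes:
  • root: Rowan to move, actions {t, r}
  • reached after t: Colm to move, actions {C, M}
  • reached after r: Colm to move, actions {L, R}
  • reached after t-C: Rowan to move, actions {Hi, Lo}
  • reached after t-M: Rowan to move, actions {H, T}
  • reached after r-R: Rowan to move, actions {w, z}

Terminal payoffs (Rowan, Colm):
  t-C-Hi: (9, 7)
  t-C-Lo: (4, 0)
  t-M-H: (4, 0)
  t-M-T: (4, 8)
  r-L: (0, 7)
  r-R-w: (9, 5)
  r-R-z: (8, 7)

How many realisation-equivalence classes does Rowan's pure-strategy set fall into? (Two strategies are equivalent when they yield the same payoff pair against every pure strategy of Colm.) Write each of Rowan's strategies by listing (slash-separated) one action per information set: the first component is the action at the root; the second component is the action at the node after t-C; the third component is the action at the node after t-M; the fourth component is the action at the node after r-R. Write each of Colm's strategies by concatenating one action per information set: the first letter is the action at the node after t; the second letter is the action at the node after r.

Rowan has 16 pure strategies: t/Hi/H/w, t/Hi/H/z, t/Hi/T/w, t/Hi/T/z, t/Lo/H/w, t/Lo/H/z, t/Lo/T/w, t/Lo/T/z, r/Hi/H/w, r/Hi/H/z, r/Hi/T/w, r/Hi/T/z, r/Lo/H/w, r/Lo/H/z, r/Lo/T/w, r/Lo/T/z. Columns: CL, CR, ML, MR.
{t/Hi/H/w, t/Hi/H/z} → row (9,7) (9,7) (4,0) (4,0)
{t/Hi/T/w, t/Hi/T/z} → row (9,7) (9,7) (4,8) (4,8)
{t/Lo/H/w, t/Lo/H/z} → row (4,0) (4,0) (4,0) (4,0)
{t/Lo/T/w, t/Lo/T/z} → row (4,0) (4,0) (4,8) (4,8)
{r/Hi/H/w, r/Hi/T/w, r/Lo/H/w, r/Lo/T/w} → row (0,7) (9,5) (0,7) (9,5)
{r/Hi/H/z, r/Hi/T/z, r/Lo/H/z, r/Lo/T/z} → row (0,7) (8,7) (0,7) (8,7)
That's 6 distinct rows out of 16 strategies.

6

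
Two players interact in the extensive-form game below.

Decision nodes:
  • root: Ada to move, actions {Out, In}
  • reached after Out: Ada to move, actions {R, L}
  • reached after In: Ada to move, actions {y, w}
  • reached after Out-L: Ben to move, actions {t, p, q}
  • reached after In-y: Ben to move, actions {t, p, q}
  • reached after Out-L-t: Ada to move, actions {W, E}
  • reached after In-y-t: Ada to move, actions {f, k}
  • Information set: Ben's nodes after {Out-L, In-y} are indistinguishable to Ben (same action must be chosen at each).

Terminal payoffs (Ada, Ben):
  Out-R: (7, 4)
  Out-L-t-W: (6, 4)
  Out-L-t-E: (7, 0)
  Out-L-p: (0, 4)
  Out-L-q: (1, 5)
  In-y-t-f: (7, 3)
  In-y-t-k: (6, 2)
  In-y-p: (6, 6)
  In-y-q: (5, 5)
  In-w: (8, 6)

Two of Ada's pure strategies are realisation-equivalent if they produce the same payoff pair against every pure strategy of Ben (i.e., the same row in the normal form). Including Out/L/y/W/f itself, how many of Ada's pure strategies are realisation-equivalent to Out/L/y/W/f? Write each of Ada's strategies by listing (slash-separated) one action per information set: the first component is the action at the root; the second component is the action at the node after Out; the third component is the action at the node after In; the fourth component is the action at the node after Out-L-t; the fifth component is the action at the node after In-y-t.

Row for Out/L/y/W/f (columns t, p, q): (6,4) (0,4) (1,5).
Under Out/L/y/W/f, Ada's choice at the node after In and at the node after In-y-t can never be reached regardless of what Ben does, so varying those choices leaves every outcome unchanged.
Holding the reachable choices fixed and varying the unreachable ones freely already gives 2 × 2 = 4 equivalent strategies.
No other strategy reproduces this row, so those 4 are the full class: Out/L/y/W/f, Out/L/y/W/k, Out/L/w/W/f, Out/L/w/W/k.

4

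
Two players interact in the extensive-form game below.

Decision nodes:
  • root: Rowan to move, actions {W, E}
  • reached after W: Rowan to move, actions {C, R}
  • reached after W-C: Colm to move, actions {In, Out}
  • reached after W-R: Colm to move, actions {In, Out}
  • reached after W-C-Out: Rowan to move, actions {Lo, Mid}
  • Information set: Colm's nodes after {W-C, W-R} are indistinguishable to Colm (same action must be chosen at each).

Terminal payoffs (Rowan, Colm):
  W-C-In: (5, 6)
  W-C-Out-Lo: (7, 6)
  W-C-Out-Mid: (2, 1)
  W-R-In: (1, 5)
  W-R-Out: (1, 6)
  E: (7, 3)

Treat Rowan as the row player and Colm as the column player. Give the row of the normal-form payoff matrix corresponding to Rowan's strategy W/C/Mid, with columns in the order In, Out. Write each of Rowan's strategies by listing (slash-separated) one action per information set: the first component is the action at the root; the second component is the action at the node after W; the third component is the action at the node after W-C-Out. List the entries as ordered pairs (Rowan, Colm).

(5,6) (2,1)

vs In: Rowan plays W → Rowan plays C at [W] → Colm plays In at [W-C] → (5, 6)
vs Out: Rowan plays W → Rowan plays C at [W] → Colm plays Out at [W-C] → Rowan plays Mid at [W-C-Out] → (2, 1)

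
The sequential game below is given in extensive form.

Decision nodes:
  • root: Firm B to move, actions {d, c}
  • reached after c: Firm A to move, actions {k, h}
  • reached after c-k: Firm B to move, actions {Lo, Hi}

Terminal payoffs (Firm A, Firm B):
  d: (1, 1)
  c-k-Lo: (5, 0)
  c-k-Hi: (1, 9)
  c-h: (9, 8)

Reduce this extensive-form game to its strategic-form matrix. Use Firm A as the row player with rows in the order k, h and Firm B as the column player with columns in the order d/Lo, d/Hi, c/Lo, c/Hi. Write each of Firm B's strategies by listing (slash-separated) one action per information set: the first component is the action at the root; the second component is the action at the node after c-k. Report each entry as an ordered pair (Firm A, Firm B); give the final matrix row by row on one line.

         d/Lo     d/Hi     c/Lo     c/Hi
   k    (1,1)    (1,1)    (5,0)    (1,9)
   h    (1,1)    (1,1)    (9,8)    (9,8)

k: (1,1) (1,1) (5,0) (1,9) | h: (1,1) (1,1) (9,8) (9,8)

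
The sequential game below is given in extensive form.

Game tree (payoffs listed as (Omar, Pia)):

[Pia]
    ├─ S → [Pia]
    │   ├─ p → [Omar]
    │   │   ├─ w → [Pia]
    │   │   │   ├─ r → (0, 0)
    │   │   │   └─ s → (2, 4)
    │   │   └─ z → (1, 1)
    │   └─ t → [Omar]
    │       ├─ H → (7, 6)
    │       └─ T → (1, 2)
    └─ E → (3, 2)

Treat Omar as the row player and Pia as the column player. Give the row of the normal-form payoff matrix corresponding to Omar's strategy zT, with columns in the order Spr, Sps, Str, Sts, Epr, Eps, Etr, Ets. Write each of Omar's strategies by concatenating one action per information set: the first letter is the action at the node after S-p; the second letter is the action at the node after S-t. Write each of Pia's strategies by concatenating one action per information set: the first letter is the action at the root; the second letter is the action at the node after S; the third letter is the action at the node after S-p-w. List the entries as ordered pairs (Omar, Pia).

vs Spr: Pia plays S → Pia plays p at [S] → Omar plays z at [S-p] → (1, 1)
vs Sps: Pia plays S → Pia plays p at [S] → Omar plays z at [S-p] → (1, 1)
vs Str: Pia plays S → Pia plays t at [S] → Omar plays T at [S-t] → (1, 2)
vs Sts: Pia plays S → Pia plays t at [S] → Omar plays T at [S-t] → (1, 2)
vs Epr: Pia plays E → (3, 2)
vs Eps: Pia plays E → (3, 2)
vs Etr: Pia plays E → (3, 2)
vs Ets: Pia plays E → (3, 2)

(1,1) (1,1) (1,2) (1,2) (3,2) (3,2) (3,2) (3,2)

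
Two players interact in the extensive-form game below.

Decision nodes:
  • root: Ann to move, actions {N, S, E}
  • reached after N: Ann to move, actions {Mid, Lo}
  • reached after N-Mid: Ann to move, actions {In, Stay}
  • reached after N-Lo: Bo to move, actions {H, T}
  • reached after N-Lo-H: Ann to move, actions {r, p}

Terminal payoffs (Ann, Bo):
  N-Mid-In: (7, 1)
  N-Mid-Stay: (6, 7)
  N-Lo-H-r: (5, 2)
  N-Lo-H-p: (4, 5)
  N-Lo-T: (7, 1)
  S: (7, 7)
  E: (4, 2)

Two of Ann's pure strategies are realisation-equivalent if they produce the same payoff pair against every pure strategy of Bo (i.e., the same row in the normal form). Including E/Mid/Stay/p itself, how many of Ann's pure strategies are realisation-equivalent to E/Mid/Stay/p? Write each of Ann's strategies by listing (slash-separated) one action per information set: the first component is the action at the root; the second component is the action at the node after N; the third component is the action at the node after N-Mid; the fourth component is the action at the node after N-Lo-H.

Row for E/Mid/Stay/p (columns H, T): (4,2) (4,2).
Under E/Mid/Stay/p, Ann's choice at the node after N and at the node after N-Mid and at the node after N-Lo-H can never be reached regardless of what Bo does, so varying those choices leaves every outcome unchanged.
Holding the reachable choices fixed and varying the unreachable ones freely already gives 2 × 2 × 2 = 8 equivalent strategies.
No other strategy reproduces this row, so those 8 are the full class: E/Mid/In/r, E/Mid/In/p, E/Mid/Stay/r, E/Mid/Stay/p, E/Lo/In/r, E/Lo/In/p, E/Lo/Stay/r, E/Lo/Stay/p.

8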